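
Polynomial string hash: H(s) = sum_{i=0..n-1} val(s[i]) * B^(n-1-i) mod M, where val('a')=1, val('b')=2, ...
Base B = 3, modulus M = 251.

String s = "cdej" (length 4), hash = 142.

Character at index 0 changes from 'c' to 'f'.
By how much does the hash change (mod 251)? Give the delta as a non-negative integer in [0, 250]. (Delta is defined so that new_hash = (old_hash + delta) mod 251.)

Delta formula: (val(new) - val(old)) * B^(n-1-k) mod M
  val('f') - val('c') = 6 - 3 = 3
  B^(n-1-k) = 3^3 mod 251 = 27
  Delta = 3 * 27 mod 251 = 81

Answer: 81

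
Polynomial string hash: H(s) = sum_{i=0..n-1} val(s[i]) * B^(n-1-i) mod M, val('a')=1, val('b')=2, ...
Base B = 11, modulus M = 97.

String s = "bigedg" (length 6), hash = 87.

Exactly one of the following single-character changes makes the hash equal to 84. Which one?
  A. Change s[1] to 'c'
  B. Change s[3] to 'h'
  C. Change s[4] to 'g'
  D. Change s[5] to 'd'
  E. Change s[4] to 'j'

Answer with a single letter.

Answer: D

Derivation:
Option A: s[1]='i'->'c', delta=(3-9)*11^4 mod 97 = 36, hash=87+36 mod 97 = 26
Option B: s[3]='e'->'h', delta=(8-5)*11^2 mod 97 = 72, hash=87+72 mod 97 = 62
Option C: s[4]='d'->'g', delta=(7-4)*11^1 mod 97 = 33, hash=87+33 mod 97 = 23
Option D: s[5]='g'->'d', delta=(4-7)*11^0 mod 97 = 94, hash=87+94 mod 97 = 84 <-- target
Option E: s[4]='d'->'j', delta=(10-4)*11^1 mod 97 = 66, hash=87+66 mod 97 = 56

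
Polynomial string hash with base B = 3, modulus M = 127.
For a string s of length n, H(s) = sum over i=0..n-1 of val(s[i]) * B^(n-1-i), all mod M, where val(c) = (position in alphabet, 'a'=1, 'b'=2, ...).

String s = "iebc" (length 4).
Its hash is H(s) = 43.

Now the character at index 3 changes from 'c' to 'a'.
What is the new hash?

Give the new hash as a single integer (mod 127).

Answer: 41

Derivation:
val('c') = 3, val('a') = 1
Position k = 3, exponent = n-1-k = 0
B^0 mod M = 3^0 mod 127 = 1
Delta = (1 - 3) * 1 mod 127 = 125
New hash = (43 + 125) mod 127 = 41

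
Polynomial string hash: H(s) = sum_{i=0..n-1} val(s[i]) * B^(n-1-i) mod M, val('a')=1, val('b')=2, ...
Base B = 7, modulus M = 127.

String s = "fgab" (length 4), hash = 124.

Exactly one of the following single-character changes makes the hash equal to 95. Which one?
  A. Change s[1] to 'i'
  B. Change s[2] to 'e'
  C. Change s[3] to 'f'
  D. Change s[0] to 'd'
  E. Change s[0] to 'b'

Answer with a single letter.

Answer: A

Derivation:
Option A: s[1]='g'->'i', delta=(9-7)*7^2 mod 127 = 98, hash=124+98 mod 127 = 95 <-- target
Option B: s[2]='a'->'e', delta=(5-1)*7^1 mod 127 = 28, hash=124+28 mod 127 = 25
Option C: s[3]='b'->'f', delta=(6-2)*7^0 mod 127 = 4, hash=124+4 mod 127 = 1
Option D: s[0]='f'->'d', delta=(4-6)*7^3 mod 127 = 76, hash=124+76 mod 127 = 73
Option E: s[0]='f'->'b', delta=(2-6)*7^3 mod 127 = 25, hash=124+25 mod 127 = 22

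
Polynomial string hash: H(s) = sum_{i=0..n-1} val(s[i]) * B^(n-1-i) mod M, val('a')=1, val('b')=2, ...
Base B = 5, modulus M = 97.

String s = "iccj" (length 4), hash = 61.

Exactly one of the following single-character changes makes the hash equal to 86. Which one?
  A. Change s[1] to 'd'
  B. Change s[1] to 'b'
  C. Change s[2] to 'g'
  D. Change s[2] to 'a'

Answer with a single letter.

Option A: s[1]='c'->'d', delta=(4-3)*5^2 mod 97 = 25, hash=61+25 mod 97 = 86 <-- target
Option B: s[1]='c'->'b', delta=(2-3)*5^2 mod 97 = 72, hash=61+72 mod 97 = 36
Option C: s[2]='c'->'g', delta=(7-3)*5^1 mod 97 = 20, hash=61+20 mod 97 = 81
Option D: s[2]='c'->'a', delta=(1-3)*5^1 mod 97 = 87, hash=61+87 mod 97 = 51

Answer: A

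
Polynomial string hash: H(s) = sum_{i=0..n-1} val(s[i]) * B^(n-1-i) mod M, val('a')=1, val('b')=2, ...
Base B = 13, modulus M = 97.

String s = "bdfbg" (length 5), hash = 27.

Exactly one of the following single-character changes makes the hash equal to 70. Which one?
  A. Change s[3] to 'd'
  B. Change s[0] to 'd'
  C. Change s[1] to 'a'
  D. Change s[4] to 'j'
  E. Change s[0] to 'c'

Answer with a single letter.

Answer: E

Derivation:
Option A: s[3]='b'->'d', delta=(4-2)*13^1 mod 97 = 26, hash=27+26 mod 97 = 53
Option B: s[0]='b'->'d', delta=(4-2)*13^4 mod 97 = 86, hash=27+86 mod 97 = 16
Option C: s[1]='d'->'a', delta=(1-4)*13^3 mod 97 = 5, hash=27+5 mod 97 = 32
Option D: s[4]='g'->'j', delta=(10-7)*13^0 mod 97 = 3, hash=27+3 mod 97 = 30
Option E: s[0]='b'->'c', delta=(3-2)*13^4 mod 97 = 43, hash=27+43 mod 97 = 70 <-- target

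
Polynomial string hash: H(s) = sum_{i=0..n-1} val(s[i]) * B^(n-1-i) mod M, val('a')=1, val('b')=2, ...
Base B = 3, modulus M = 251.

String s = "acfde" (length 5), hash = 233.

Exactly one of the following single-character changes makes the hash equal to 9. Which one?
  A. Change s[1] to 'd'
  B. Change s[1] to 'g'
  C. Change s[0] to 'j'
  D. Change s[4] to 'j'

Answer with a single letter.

Answer: A

Derivation:
Option A: s[1]='c'->'d', delta=(4-3)*3^3 mod 251 = 27, hash=233+27 mod 251 = 9 <-- target
Option B: s[1]='c'->'g', delta=(7-3)*3^3 mod 251 = 108, hash=233+108 mod 251 = 90
Option C: s[0]='a'->'j', delta=(10-1)*3^4 mod 251 = 227, hash=233+227 mod 251 = 209
Option D: s[4]='e'->'j', delta=(10-5)*3^0 mod 251 = 5, hash=233+5 mod 251 = 238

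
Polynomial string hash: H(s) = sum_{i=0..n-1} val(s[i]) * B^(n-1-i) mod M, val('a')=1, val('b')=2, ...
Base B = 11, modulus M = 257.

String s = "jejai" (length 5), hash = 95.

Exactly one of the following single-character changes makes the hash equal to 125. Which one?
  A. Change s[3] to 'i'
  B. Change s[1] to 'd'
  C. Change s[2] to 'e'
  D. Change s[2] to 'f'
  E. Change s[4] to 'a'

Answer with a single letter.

Option A: s[3]='a'->'i', delta=(9-1)*11^1 mod 257 = 88, hash=95+88 mod 257 = 183
Option B: s[1]='e'->'d', delta=(4-5)*11^3 mod 257 = 211, hash=95+211 mod 257 = 49
Option C: s[2]='j'->'e', delta=(5-10)*11^2 mod 257 = 166, hash=95+166 mod 257 = 4
Option D: s[2]='j'->'f', delta=(6-10)*11^2 mod 257 = 30, hash=95+30 mod 257 = 125 <-- target
Option E: s[4]='i'->'a', delta=(1-9)*11^0 mod 257 = 249, hash=95+249 mod 257 = 87

Answer: D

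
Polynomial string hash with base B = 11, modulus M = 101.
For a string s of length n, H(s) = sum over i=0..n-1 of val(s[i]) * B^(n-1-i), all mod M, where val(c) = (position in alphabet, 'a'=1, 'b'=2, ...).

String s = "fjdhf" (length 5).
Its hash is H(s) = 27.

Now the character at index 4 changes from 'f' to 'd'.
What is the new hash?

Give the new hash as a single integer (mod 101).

val('f') = 6, val('d') = 4
Position k = 4, exponent = n-1-k = 0
B^0 mod M = 11^0 mod 101 = 1
Delta = (4 - 6) * 1 mod 101 = 99
New hash = (27 + 99) mod 101 = 25

Answer: 25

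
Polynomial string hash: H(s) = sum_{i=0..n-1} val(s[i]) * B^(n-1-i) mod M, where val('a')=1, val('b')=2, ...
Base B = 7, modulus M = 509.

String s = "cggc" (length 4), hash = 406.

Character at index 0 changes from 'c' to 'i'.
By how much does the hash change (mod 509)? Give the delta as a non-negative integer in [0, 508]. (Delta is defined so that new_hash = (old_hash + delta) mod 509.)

Delta formula: (val(new) - val(old)) * B^(n-1-k) mod M
  val('i') - val('c') = 9 - 3 = 6
  B^(n-1-k) = 7^3 mod 509 = 343
  Delta = 6 * 343 mod 509 = 22

Answer: 22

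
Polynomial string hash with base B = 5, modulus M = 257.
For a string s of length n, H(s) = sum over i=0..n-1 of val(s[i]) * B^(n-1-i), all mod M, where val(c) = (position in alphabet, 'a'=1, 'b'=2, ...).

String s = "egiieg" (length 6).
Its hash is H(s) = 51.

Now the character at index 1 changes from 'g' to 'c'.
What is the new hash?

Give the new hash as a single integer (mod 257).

val('g') = 7, val('c') = 3
Position k = 1, exponent = n-1-k = 4
B^4 mod M = 5^4 mod 257 = 111
Delta = (3 - 7) * 111 mod 257 = 70
New hash = (51 + 70) mod 257 = 121

Answer: 121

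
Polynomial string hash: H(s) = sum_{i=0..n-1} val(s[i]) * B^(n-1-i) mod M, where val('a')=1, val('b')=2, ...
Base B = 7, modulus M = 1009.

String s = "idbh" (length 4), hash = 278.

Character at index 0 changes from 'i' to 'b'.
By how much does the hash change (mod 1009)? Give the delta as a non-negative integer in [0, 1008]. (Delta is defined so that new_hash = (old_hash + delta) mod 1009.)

Answer: 626

Derivation:
Delta formula: (val(new) - val(old)) * B^(n-1-k) mod M
  val('b') - val('i') = 2 - 9 = -7
  B^(n-1-k) = 7^3 mod 1009 = 343
  Delta = -7 * 343 mod 1009 = 626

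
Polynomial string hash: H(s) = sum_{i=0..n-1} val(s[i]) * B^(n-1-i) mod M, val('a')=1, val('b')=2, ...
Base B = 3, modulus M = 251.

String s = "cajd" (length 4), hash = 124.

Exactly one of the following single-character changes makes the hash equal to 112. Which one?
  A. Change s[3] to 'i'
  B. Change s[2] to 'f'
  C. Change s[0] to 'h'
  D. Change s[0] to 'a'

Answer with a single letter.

Answer: B

Derivation:
Option A: s[3]='d'->'i', delta=(9-4)*3^0 mod 251 = 5, hash=124+5 mod 251 = 129
Option B: s[2]='j'->'f', delta=(6-10)*3^1 mod 251 = 239, hash=124+239 mod 251 = 112 <-- target
Option C: s[0]='c'->'h', delta=(8-3)*3^3 mod 251 = 135, hash=124+135 mod 251 = 8
Option D: s[0]='c'->'a', delta=(1-3)*3^3 mod 251 = 197, hash=124+197 mod 251 = 70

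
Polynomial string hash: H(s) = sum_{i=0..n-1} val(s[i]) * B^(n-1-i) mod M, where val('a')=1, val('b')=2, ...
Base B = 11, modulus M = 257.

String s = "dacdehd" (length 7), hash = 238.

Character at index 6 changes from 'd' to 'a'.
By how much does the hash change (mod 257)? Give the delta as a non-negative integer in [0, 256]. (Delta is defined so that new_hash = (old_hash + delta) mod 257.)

Delta formula: (val(new) - val(old)) * B^(n-1-k) mod M
  val('a') - val('d') = 1 - 4 = -3
  B^(n-1-k) = 11^0 mod 257 = 1
  Delta = -3 * 1 mod 257 = 254

Answer: 254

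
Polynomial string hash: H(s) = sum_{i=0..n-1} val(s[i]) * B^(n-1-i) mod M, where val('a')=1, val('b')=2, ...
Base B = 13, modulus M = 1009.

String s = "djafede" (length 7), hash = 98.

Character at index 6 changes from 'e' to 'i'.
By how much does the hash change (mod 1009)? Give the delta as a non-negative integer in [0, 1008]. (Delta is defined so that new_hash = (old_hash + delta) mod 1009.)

Answer: 4

Derivation:
Delta formula: (val(new) - val(old)) * B^(n-1-k) mod M
  val('i') - val('e') = 9 - 5 = 4
  B^(n-1-k) = 13^0 mod 1009 = 1
  Delta = 4 * 1 mod 1009 = 4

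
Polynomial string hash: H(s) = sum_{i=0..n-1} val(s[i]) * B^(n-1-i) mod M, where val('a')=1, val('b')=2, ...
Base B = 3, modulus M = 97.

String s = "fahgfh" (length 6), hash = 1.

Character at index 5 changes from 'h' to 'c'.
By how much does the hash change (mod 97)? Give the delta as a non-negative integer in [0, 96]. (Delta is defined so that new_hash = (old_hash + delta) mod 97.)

Answer: 92

Derivation:
Delta formula: (val(new) - val(old)) * B^(n-1-k) mod M
  val('c') - val('h') = 3 - 8 = -5
  B^(n-1-k) = 3^0 mod 97 = 1
  Delta = -5 * 1 mod 97 = 92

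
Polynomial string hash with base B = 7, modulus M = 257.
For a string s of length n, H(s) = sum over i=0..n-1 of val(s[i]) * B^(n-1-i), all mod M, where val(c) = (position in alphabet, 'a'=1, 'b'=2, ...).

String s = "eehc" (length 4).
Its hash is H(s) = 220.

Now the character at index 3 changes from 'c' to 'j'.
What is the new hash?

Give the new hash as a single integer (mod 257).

Answer: 227

Derivation:
val('c') = 3, val('j') = 10
Position k = 3, exponent = n-1-k = 0
B^0 mod M = 7^0 mod 257 = 1
Delta = (10 - 3) * 1 mod 257 = 7
New hash = (220 + 7) mod 257 = 227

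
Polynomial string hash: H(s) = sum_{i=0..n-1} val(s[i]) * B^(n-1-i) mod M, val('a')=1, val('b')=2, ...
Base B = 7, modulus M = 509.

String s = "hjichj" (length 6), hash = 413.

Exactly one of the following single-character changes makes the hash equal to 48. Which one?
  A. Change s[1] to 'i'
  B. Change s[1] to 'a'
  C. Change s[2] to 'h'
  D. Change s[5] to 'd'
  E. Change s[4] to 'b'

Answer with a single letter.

Answer: A

Derivation:
Option A: s[1]='j'->'i', delta=(9-10)*7^4 mod 509 = 144, hash=413+144 mod 509 = 48 <-- target
Option B: s[1]='j'->'a', delta=(1-10)*7^4 mod 509 = 278, hash=413+278 mod 509 = 182
Option C: s[2]='i'->'h', delta=(8-9)*7^3 mod 509 = 166, hash=413+166 mod 509 = 70
Option D: s[5]='j'->'d', delta=(4-10)*7^0 mod 509 = 503, hash=413+503 mod 509 = 407
Option E: s[4]='h'->'b', delta=(2-8)*7^1 mod 509 = 467, hash=413+467 mod 509 = 371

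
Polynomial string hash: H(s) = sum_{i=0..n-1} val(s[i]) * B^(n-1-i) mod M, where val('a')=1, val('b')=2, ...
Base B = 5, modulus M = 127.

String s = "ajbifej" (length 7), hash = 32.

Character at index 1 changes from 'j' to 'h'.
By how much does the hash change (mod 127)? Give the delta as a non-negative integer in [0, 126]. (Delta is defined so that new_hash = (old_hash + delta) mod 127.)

Answer: 100

Derivation:
Delta formula: (val(new) - val(old)) * B^(n-1-k) mod M
  val('h') - val('j') = 8 - 10 = -2
  B^(n-1-k) = 5^5 mod 127 = 77
  Delta = -2 * 77 mod 127 = 100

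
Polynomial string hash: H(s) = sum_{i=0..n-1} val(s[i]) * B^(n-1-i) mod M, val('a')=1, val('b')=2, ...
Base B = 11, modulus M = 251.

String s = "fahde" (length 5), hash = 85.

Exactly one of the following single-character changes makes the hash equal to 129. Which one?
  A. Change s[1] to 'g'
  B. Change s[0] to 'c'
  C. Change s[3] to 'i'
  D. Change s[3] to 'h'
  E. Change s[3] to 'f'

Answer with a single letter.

Option A: s[1]='a'->'g', delta=(7-1)*11^3 mod 251 = 205, hash=85+205 mod 251 = 39
Option B: s[0]='f'->'c', delta=(3-6)*11^4 mod 251 = 2, hash=85+2 mod 251 = 87
Option C: s[3]='d'->'i', delta=(9-4)*11^1 mod 251 = 55, hash=85+55 mod 251 = 140
Option D: s[3]='d'->'h', delta=(8-4)*11^1 mod 251 = 44, hash=85+44 mod 251 = 129 <-- target
Option E: s[3]='d'->'f', delta=(6-4)*11^1 mod 251 = 22, hash=85+22 mod 251 = 107

Answer: D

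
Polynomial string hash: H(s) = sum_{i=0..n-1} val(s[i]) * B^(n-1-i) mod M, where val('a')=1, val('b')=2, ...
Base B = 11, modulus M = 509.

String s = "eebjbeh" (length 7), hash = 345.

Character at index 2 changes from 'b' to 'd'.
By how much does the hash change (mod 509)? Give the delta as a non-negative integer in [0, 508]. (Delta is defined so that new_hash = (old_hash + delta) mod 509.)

Answer: 269

Derivation:
Delta formula: (val(new) - val(old)) * B^(n-1-k) mod M
  val('d') - val('b') = 4 - 2 = 2
  B^(n-1-k) = 11^4 mod 509 = 389
  Delta = 2 * 389 mod 509 = 269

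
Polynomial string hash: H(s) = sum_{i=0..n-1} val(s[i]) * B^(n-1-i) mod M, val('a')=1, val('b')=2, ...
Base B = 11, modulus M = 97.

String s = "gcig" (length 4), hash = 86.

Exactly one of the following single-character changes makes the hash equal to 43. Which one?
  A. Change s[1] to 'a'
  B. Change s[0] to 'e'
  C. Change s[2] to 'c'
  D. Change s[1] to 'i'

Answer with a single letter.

Answer: B

Derivation:
Option A: s[1]='c'->'a', delta=(1-3)*11^2 mod 97 = 49, hash=86+49 mod 97 = 38
Option B: s[0]='g'->'e', delta=(5-7)*11^3 mod 97 = 54, hash=86+54 mod 97 = 43 <-- target
Option C: s[2]='i'->'c', delta=(3-9)*11^1 mod 97 = 31, hash=86+31 mod 97 = 20
Option D: s[1]='c'->'i', delta=(9-3)*11^2 mod 97 = 47, hash=86+47 mod 97 = 36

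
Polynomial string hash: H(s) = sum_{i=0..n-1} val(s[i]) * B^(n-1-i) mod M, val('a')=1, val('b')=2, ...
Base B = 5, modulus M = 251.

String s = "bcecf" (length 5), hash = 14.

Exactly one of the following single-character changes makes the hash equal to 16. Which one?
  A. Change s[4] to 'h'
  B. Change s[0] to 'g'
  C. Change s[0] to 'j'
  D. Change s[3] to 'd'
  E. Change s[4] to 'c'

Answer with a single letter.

Option A: s[4]='f'->'h', delta=(8-6)*5^0 mod 251 = 2, hash=14+2 mod 251 = 16 <-- target
Option B: s[0]='b'->'g', delta=(7-2)*5^4 mod 251 = 113, hash=14+113 mod 251 = 127
Option C: s[0]='b'->'j', delta=(10-2)*5^4 mod 251 = 231, hash=14+231 mod 251 = 245
Option D: s[3]='c'->'d', delta=(4-3)*5^1 mod 251 = 5, hash=14+5 mod 251 = 19
Option E: s[4]='f'->'c', delta=(3-6)*5^0 mod 251 = 248, hash=14+248 mod 251 = 11

Answer: A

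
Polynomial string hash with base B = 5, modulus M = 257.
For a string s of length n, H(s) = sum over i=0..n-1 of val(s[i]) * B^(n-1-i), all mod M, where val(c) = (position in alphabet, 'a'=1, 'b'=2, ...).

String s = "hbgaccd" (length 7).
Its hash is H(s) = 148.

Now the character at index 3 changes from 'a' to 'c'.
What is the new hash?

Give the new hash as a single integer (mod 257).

val('a') = 1, val('c') = 3
Position k = 3, exponent = n-1-k = 3
B^3 mod M = 5^3 mod 257 = 125
Delta = (3 - 1) * 125 mod 257 = 250
New hash = (148 + 250) mod 257 = 141

Answer: 141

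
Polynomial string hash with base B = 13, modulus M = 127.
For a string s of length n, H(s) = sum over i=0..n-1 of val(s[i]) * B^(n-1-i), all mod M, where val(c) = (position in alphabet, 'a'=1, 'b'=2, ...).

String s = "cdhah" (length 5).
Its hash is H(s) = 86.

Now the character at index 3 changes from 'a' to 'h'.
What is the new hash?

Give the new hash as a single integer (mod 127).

val('a') = 1, val('h') = 8
Position k = 3, exponent = n-1-k = 1
B^1 mod M = 13^1 mod 127 = 13
Delta = (8 - 1) * 13 mod 127 = 91
New hash = (86 + 91) mod 127 = 50

Answer: 50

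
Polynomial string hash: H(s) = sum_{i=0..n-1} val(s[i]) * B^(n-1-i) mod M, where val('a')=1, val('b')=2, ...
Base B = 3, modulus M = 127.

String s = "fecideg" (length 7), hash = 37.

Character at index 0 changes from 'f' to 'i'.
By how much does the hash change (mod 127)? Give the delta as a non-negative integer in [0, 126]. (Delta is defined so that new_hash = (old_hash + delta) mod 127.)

Answer: 28

Derivation:
Delta formula: (val(new) - val(old)) * B^(n-1-k) mod M
  val('i') - val('f') = 9 - 6 = 3
  B^(n-1-k) = 3^6 mod 127 = 94
  Delta = 3 * 94 mod 127 = 28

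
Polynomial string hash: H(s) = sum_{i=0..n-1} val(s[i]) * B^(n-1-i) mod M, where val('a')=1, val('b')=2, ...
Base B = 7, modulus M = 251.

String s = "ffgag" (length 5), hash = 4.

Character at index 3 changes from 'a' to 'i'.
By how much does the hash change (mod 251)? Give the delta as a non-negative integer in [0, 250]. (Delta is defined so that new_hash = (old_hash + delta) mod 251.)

Delta formula: (val(new) - val(old)) * B^(n-1-k) mod M
  val('i') - val('a') = 9 - 1 = 8
  B^(n-1-k) = 7^1 mod 251 = 7
  Delta = 8 * 7 mod 251 = 56

Answer: 56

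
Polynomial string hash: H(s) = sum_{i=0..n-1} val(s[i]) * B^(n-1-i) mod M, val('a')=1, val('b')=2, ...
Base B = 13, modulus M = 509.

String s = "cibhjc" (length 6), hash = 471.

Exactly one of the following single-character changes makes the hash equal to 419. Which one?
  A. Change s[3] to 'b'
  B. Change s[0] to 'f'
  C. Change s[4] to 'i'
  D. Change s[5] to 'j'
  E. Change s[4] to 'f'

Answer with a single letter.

Option A: s[3]='h'->'b', delta=(2-8)*13^2 mod 509 = 4, hash=471+4 mod 509 = 475
Option B: s[0]='c'->'f', delta=(6-3)*13^5 mod 509 = 187, hash=471+187 mod 509 = 149
Option C: s[4]='j'->'i', delta=(9-10)*13^1 mod 509 = 496, hash=471+496 mod 509 = 458
Option D: s[5]='c'->'j', delta=(10-3)*13^0 mod 509 = 7, hash=471+7 mod 509 = 478
Option E: s[4]='j'->'f', delta=(6-10)*13^1 mod 509 = 457, hash=471+457 mod 509 = 419 <-- target

Answer: E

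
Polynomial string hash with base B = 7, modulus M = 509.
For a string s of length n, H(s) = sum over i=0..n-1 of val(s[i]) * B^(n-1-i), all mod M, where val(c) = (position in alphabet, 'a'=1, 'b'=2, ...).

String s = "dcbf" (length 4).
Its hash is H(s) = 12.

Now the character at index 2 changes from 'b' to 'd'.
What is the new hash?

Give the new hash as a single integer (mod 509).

val('b') = 2, val('d') = 4
Position k = 2, exponent = n-1-k = 1
B^1 mod M = 7^1 mod 509 = 7
Delta = (4 - 2) * 7 mod 509 = 14
New hash = (12 + 14) mod 509 = 26

Answer: 26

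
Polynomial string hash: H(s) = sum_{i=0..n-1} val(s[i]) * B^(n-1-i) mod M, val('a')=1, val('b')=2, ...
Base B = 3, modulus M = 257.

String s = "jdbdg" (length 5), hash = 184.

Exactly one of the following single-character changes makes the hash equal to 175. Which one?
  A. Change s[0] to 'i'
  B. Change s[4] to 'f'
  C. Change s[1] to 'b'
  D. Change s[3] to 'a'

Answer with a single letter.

Option A: s[0]='j'->'i', delta=(9-10)*3^4 mod 257 = 176, hash=184+176 mod 257 = 103
Option B: s[4]='g'->'f', delta=(6-7)*3^0 mod 257 = 256, hash=184+256 mod 257 = 183
Option C: s[1]='d'->'b', delta=(2-4)*3^3 mod 257 = 203, hash=184+203 mod 257 = 130
Option D: s[3]='d'->'a', delta=(1-4)*3^1 mod 257 = 248, hash=184+248 mod 257 = 175 <-- target

Answer: D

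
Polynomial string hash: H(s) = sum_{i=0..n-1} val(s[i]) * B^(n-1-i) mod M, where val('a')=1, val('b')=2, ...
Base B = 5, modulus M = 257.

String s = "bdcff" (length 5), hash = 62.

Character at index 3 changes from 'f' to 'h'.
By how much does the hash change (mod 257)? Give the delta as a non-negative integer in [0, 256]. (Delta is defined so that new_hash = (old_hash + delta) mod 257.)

Delta formula: (val(new) - val(old)) * B^(n-1-k) mod M
  val('h') - val('f') = 8 - 6 = 2
  B^(n-1-k) = 5^1 mod 257 = 5
  Delta = 2 * 5 mod 257 = 10

Answer: 10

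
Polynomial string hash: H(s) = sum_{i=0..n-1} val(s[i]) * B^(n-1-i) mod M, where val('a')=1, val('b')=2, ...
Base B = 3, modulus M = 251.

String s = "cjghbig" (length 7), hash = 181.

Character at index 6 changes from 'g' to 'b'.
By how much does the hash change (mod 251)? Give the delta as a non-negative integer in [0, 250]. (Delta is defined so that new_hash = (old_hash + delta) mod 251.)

Answer: 246

Derivation:
Delta formula: (val(new) - val(old)) * B^(n-1-k) mod M
  val('b') - val('g') = 2 - 7 = -5
  B^(n-1-k) = 3^0 mod 251 = 1
  Delta = -5 * 1 mod 251 = 246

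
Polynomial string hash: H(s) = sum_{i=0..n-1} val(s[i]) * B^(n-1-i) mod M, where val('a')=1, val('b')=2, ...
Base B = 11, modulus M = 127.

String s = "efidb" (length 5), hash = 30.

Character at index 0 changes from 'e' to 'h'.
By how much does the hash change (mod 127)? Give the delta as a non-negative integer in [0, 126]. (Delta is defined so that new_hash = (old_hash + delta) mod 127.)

Answer: 108

Derivation:
Delta formula: (val(new) - val(old)) * B^(n-1-k) mod M
  val('h') - val('e') = 8 - 5 = 3
  B^(n-1-k) = 11^4 mod 127 = 36
  Delta = 3 * 36 mod 127 = 108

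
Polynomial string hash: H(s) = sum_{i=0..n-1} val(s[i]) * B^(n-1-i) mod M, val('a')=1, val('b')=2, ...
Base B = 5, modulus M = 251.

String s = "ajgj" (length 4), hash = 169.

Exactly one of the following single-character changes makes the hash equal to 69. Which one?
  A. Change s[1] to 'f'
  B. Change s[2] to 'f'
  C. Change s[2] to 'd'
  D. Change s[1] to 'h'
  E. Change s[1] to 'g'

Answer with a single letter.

Option A: s[1]='j'->'f', delta=(6-10)*5^2 mod 251 = 151, hash=169+151 mod 251 = 69 <-- target
Option B: s[2]='g'->'f', delta=(6-7)*5^1 mod 251 = 246, hash=169+246 mod 251 = 164
Option C: s[2]='g'->'d', delta=(4-7)*5^1 mod 251 = 236, hash=169+236 mod 251 = 154
Option D: s[1]='j'->'h', delta=(8-10)*5^2 mod 251 = 201, hash=169+201 mod 251 = 119
Option E: s[1]='j'->'g', delta=(7-10)*5^2 mod 251 = 176, hash=169+176 mod 251 = 94

Answer: A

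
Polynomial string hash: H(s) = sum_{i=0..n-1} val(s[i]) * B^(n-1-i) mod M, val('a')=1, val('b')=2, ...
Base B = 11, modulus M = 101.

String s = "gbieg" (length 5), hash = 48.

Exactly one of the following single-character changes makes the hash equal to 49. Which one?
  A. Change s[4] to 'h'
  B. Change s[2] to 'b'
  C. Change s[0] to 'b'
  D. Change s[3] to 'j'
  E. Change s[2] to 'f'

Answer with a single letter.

Answer: A

Derivation:
Option A: s[4]='g'->'h', delta=(8-7)*11^0 mod 101 = 1, hash=48+1 mod 101 = 49 <-- target
Option B: s[2]='i'->'b', delta=(2-9)*11^2 mod 101 = 62, hash=48+62 mod 101 = 9
Option C: s[0]='g'->'b', delta=(2-7)*11^4 mod 101 = 20, hash=48+20 mod 101 = 68
Option D: s[3]='e'->'j', delta=(10-5)*11^1 mod 101 = 55, hash=48+55 mod 101 = 2
Option E: s[2]='i'->'f', delta=(6-9)*11^2 mod 101 = 41, hash=48+41 mod 101 = 89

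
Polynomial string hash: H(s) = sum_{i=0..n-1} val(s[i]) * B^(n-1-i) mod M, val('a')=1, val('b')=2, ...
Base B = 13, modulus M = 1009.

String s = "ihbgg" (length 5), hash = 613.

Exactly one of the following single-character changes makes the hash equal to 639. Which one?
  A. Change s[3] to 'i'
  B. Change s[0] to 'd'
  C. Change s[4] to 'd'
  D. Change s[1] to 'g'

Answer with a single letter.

Option A: s[3]='g'->'i', delta=(9-7)*13^1 mod 1009 = 26, hash=613+26 mod 1009 = 639 <-- target
Option B: s[0]='i'->'d', delta=(4-9)*13^4 mod 1009 = 473, hash=613+473 mod 1009 = 77
Option C: s[4]='g'->'d', delta=(4-7)*13^0 mod 1009 = 1006, hash=613+1006 mod 1009 = 610
Option D: s[1]='h'->'g', delta=(7-8)*13^3 mod 1009 = 830, hash=613+830 mod 1009 = 434

Answer: A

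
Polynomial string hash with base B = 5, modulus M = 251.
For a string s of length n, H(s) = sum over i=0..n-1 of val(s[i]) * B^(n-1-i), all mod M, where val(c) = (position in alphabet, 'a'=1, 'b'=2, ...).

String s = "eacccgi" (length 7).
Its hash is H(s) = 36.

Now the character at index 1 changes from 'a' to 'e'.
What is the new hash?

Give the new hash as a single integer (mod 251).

val('a') = 1, val('e') = 5
Position k = 1, exponent = n-1-k = 5
B^5 mod M = 5^5 mod 251 = 113
Delta = (5 - 1) * 113 mod 251 = 201
New hash = (36 + 201) mod 251 = 237

Answer: 237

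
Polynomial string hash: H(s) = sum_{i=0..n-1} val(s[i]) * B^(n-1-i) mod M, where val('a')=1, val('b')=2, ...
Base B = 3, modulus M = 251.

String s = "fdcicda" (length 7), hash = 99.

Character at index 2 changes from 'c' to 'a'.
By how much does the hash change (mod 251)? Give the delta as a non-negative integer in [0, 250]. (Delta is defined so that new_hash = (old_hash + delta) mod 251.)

Delta formula: (val(new) - val(old)) * B^(n-1-k) mod M
  val('a') - val('c') = 1 - 3 = -2
  B^(n-1-k) = 3^4 mod 251 = 81
  Delta = -2 * 81 mod 251 = 89

Answer: 89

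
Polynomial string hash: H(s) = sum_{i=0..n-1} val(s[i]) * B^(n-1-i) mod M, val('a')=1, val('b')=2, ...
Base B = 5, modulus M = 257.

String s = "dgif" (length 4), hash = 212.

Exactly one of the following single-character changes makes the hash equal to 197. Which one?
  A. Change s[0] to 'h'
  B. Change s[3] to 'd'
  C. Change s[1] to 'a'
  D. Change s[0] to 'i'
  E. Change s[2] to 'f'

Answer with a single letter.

Answer: E

Derivation:
Option A: s[0]='d'->'h', delta=(8-4)*5^3 mod 257 = 243, hash=212+243 mod 257 = 198
Option B: s[3]='f'->'d', delta=(4-6)*5^0 mod 257 = 255, hash=212+255 mod 257 = 210
Option C: s[1]='g'->'a', delta=(1-7)*5^2 mod 257 = 107, hash=212+107 mod 257 = 62
Option D: s[0]='d'->'i', delta=(9-4)*5^3 mod 257 = 111, hash=212+111 mod 257 = 66
Option E: s[2]='i'->'f', delta=(6-9)*5^1 mod 257 = 242, hash=212+242 mod 257 = 197 <-- target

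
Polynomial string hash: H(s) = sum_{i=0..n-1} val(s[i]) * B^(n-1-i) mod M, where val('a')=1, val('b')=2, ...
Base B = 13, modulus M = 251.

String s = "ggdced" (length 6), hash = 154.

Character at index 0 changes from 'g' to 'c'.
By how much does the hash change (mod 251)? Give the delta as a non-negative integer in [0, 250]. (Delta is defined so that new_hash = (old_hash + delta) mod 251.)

Answer: 246

Derivation:
Delta formula: (val(new) - val(old)) * B^(n-1-k) mod M
  val('c') - val('g') = 3 - 7 = -4
  B^(n-1-k) = 13^5 mod 251 = 64
  Delta = -4 * 64 mod 251 = 246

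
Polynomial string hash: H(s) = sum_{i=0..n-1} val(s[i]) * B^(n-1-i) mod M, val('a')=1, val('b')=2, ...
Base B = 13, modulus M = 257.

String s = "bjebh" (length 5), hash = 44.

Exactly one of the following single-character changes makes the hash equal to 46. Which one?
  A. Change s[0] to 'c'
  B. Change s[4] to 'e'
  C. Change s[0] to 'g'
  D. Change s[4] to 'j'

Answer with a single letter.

Option A: s[0]='b'->'c', delta=(3-2)*13^4 mod 257 = 34, hash=44+34 mod 257 = 78
Option B: s[4]='h'->'e', delta=(5-8)*13^0 mod 257 = 254, hash=44+254 mod 257 = 41
Option C: s[0]='b'->'g', delta=(7-2)*13^4 mod 257 = 170, hash=44+170 mod 257 = 214
Option D: s[4]='h'->'j', delta=(10-8)*13^0 mod 257 = 2, hash=44+2 mod 257 = 46 <-- target

Answer: D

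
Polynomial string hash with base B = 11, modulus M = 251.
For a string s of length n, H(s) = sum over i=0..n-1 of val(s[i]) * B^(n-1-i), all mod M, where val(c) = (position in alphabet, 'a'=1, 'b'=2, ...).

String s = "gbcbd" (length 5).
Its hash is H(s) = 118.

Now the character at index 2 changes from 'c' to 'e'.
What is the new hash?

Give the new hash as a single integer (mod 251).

val('c') = 3, val('e') = 5
Position k = 2, exponent = n-1-k = 2
B^2 mod M = 11^2 mod 251 = 121
Delta = (5 - 3) * 121 mod 251 = 242
New hash = (118 + 242) mod 251 = 109

Answer: 109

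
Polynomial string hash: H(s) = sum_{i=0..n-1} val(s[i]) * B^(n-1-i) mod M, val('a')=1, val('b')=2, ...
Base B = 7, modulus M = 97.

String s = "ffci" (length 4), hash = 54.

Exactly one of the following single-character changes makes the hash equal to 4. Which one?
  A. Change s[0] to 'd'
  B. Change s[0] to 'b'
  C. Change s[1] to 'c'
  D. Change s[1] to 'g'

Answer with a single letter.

Option A: s[0]='f'->'d', delta=(4-6)*7^3 mod 97 = 90, hash=54+90 mod 97 = 47
Option B: s[0]='f'->'b', delta=(2-6)*7^3 mod 97 = 83, hash=54+83 mod 97 = 40
Option C: s[1]='f'->'c', delta=(3-6)*7^2 mod 97 = 47, hash=54+47 mod 97 = 4 <-- target
Option D: s[1]='f'->'g', delta=(7-6)*7^2 mod 97 = 49, hash=54+49 mod 97 = 6

Answer: C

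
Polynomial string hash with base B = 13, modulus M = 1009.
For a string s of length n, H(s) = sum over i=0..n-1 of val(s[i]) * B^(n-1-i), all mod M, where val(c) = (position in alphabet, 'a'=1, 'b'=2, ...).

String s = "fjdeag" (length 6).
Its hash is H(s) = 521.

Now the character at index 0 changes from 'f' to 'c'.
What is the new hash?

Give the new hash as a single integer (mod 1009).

Answer: 578

Derivation:
val('f') = 6, val('c') = 3
Position k = 0, exponent = n-1-k = 5
B^5 mod M = 13^5 mod 1009 = 990
Delta = (3 - 6) * 990 mod 1009 = 57
New hash = (521 + 57) mod 1009 = 578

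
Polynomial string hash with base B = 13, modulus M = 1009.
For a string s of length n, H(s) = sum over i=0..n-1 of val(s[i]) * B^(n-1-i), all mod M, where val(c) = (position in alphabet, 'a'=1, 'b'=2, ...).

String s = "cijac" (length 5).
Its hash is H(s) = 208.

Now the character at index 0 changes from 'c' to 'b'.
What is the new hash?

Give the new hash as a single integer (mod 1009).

Answer: 908

Derivation:
val('c') = 3, val('b') = 2
Position k = 0, exponent = n-1-k = 4
B^4 mod M = 13^4 mod 1009 = 309
Delta = (2 - 3) * 309 mod 1009 = 700
New hash = (208 + 700) mod 1009 = 908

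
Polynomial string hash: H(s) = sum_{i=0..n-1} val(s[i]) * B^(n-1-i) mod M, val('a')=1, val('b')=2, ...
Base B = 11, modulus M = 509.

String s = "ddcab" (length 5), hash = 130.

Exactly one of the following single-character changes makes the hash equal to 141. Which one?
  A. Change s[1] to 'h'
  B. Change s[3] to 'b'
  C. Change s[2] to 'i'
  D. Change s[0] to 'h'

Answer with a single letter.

Option A: s[1]='d'->'h', delta=(8-4)*11^3 mod 509 = 234, hash=130+234 mod 509 = 364
Option B: s[3]='a'->'b', delta=(2-1)*11^1 mod 509 = 11, hash=130+11 mod 509 = 141 <-- target
Option C: s[2]='c'->'i', delta=(9-3)*11^2 mod 509 = 217, hash=130+217 mod 509 = 347
Option D: s[0]='d'->'h', delta=(8-4)*11^4 mod 509 = 29, hash=130+29 mod 509 = 159

Answer: B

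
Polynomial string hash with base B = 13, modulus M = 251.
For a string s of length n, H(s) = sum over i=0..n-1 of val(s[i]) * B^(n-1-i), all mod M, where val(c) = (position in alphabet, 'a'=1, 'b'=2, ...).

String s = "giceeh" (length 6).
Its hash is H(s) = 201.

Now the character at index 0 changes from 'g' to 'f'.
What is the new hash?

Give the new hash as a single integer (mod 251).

Answer: 137

Derivation:
val('g') = 7, val('f') = 6
Position k = 0, exponent = n-1-k = 5
B^5 mod M = 13^5 mod 251 = 64
Delta = (6 - 7) * 64 mod 251 = 187
New hash = (201 + 187) mod 251 = 137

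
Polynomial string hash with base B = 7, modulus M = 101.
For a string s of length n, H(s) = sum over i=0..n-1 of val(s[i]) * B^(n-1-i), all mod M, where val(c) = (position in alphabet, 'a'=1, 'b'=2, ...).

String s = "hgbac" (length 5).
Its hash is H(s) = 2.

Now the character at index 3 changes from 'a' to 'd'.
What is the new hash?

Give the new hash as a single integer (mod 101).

val('a') = 1, val('d') = 4
Position k = 3, exponent = n-1-k = 1
B^1 mod M = 7^1 mod 101 = 7
Delta = (4 - 1) * 7 mod 101 = 21
New hash = (2 + 21) mod 101 = 23

Answer: 23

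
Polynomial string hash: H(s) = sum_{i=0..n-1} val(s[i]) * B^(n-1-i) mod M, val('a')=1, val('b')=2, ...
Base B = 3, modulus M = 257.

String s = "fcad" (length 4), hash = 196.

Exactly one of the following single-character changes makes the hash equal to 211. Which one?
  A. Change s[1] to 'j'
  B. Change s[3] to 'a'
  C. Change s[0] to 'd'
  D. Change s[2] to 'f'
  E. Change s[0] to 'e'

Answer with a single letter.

Option A: s[1]='c'->'j', delta=(10-3)*3^2 mod 257 = 63, hash=196+63 mod 257 = 2
Option B: s[3]='d'->'a', delta=(1-4)*3^0 mod 257 = 254, hash=196+254 mod 257 = 193
Option C: s[0]='f'->'d', delta=(4-6)*3^3 mod 257 = 203, hash=196+203 mod 257 = 142
Option D: s[2]='a'->'f', delta=(6-1)*3^1 mod 257 = 15, hash=196+15 mod 257 = 211 <-- target
Option E: s[0]='f'->'e', delta=(5-6)*3^3 mod 257 = 230, hash=196+230 mod 257 = 169

Answer: D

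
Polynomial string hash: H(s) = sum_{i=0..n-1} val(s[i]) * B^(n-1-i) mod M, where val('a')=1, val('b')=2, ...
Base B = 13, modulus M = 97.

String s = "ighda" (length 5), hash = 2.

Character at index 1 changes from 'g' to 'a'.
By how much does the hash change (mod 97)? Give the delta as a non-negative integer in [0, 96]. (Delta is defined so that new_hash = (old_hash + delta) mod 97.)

Answer: 10

Derivation:
Delta formula: (val(new) - val(old)) * B^(n-1-k) mod M
  val('a') - val('g') = 1 - 7 = -6
  B^(n-1-k) = 13^3 mod 97 = 63
  Delta = -6 * 63 mod 97 = 10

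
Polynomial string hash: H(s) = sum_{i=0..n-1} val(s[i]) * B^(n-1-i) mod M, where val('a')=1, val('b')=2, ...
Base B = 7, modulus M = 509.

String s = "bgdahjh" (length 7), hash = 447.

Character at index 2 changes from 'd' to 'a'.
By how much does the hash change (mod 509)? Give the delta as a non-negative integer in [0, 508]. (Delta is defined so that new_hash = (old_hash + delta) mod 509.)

Delta formula: (val(new) - val(old)) * B^(n-1-k) mod M
  val('a') - val('d') = 1 - 4 = -3
  B^(n-1-k) = 7^4 mod 509 = 365
  Delta = -3 * 365 mod 509 = 432

Answer: 432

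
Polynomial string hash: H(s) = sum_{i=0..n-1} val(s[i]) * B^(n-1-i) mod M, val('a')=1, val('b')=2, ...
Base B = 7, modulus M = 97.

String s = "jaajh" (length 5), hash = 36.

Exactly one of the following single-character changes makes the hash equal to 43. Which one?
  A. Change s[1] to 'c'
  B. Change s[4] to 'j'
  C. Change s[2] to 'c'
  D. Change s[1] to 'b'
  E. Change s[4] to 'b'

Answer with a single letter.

Option A: s[1]='a'->'c', delta=(3-1)*7^3 mod 97 = 7, hash=36+7 mod 97 = 43 <-- target
Option B: s[4]='h'->'j', delta=(10-8)*7^0 mod 97 = 2, hash=36+2 mod 97 = 38
Option C: s[2]='a'->'c', delta=(3-1)*7^2 mod 97 = 1, hash=36+1 mod 97 = 37
Option D: s[1]='a'->'b', delta=(2-1)*7^3 mod 97 = 52, hash=36+52 mod 97 = 88
Option E: s[4]='h'->'b', delta=(2-8)*7^0 mod 97 = 91, hash=36+91 mod 97 = 30

Answer: A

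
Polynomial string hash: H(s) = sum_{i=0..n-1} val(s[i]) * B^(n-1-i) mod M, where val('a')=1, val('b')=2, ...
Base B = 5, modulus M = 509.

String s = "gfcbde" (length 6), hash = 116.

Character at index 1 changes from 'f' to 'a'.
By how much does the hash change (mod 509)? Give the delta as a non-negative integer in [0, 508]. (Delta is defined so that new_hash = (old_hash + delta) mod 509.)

Answer: 438

Derivation:
Delta formula: (val(new) - val(old)) * B^(n-1-k) mod M
  val('a') - val('f') = 1 - 6 = -5
  B^(n-1-k) = 5^4 mod 509 = 116
  Delta = -5 * 116 mod 509 = 438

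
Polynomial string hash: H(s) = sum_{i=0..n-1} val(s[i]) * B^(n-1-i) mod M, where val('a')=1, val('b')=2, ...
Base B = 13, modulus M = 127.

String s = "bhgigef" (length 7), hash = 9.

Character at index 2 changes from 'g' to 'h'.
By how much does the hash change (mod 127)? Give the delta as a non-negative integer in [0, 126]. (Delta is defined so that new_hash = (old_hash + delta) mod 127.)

Answer: 113

Derivation:
Delta formula: (val(new) - val(old)) * B^(n-1-k) mod M
  val('h') - val('g') = 8 - 7 = 1
  B^(n-1-k) = 13^4 mod 127 = 113
  Delta = 1 * 113 mod 127 = 113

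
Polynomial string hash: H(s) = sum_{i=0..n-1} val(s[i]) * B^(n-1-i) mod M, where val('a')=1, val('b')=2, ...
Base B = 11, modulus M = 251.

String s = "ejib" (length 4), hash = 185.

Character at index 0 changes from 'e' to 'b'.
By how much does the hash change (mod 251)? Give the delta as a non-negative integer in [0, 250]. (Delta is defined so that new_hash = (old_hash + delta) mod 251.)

Delta formula: (val(new) - val(old)) * B^(n-1-k) mod M
  val('b') - val('e') = 2 - 5 = -3
  B^(n-1-k) = 11^3 mod 251 = 76
  Delta = -3 * 76 mod 251 = 23

Answer: 23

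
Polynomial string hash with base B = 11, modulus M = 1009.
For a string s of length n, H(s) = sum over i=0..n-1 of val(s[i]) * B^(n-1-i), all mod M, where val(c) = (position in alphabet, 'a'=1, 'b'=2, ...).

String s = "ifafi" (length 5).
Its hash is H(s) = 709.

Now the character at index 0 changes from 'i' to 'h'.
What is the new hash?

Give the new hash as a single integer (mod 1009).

Answer: 194

Derivation:
val('i') = 9, val('h') = 8
Position k = 0, exponent = n-1-k = 4
B^4 mod M = 11^4 mod 1009 = 515
Delta = (8 - 9) * 515 mod 1009 = 494
New hash = (709 + 494) mod 1009 = 194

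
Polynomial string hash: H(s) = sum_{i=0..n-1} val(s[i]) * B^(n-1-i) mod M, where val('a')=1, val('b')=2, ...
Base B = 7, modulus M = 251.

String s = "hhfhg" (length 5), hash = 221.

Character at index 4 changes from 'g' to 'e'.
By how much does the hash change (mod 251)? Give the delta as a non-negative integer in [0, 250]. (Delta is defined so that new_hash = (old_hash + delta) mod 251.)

Delta formula: (val(new) - val(old)) * B^(n-1-k) mod M
  val('e') - val('g') = 5 - 7 = -2
  B^(n-1-k) = 7^0 mod 251 = 1
  Delta = -2 * 1 mod 251 = 249

Answer: 249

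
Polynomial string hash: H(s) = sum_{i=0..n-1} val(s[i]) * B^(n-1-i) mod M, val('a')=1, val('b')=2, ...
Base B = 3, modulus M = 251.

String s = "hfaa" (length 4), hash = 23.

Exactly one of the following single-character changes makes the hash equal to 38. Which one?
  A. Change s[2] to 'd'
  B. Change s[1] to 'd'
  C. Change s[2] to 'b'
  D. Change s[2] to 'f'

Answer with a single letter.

Answer: D

Derivation:
Option A: s[2]='a'->'d', delta=(4-1)*3^1 mod 251 = 9, hash=23+9 mod 251 = 32
Option B: s[1]='f'->'d', delta=(4-6)*3^2 mod 251 = 233, hash=23+233 mod 251 = 5
Option C: s[2]='a'->'b', delta=(2-1)*3^1 mod 251 = 3, hash=23+3 mod 251 = 26
Option D: s[2]='a'->'f', delta=(6-1)*3^1 mod 251 = 15, hash=23+15 mod 251 = 38 <-- target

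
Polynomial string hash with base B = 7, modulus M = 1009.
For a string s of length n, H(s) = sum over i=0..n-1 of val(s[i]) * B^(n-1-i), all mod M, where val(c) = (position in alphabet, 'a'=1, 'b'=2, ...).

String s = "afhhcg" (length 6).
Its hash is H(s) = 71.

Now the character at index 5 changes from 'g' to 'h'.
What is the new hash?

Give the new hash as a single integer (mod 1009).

Answer: 72

Derivation:
val('g') = 7, val('h') = 8
Position k = 5, exponent = n-1-k = 0
B^0 mod M = 7^0 mod 1009 = 1
Delta = (8 - 7) * 1 mod 1009 = 1
New hash = (71 + 1) mod 1009 = 72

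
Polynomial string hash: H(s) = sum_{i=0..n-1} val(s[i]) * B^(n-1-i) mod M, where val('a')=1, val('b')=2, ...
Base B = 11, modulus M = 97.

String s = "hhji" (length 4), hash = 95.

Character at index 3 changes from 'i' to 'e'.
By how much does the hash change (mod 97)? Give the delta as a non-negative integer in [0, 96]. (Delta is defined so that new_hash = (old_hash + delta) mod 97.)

Delta formula: (val(new) - val(old)) * B^(n-1-k) mod M
  val('e') - val('i') = 5 - 9 = -4
  B^(n-1-k) = 11^0 mod 97 = 1
  Delta = -4 * 1 mod 97 = 93

Answer: 93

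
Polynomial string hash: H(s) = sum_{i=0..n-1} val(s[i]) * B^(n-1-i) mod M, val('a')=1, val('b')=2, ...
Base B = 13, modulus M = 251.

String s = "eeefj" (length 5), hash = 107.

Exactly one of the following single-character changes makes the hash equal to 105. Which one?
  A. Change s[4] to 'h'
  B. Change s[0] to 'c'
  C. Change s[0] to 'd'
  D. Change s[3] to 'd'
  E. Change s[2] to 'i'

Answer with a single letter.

Option A: s[4]='j'->'h', delta=(8-10)*13^0 mod 251 = 249, hash=107+249 mod 251 = 105 <-- target
Option B: s[0]='e'->'c', delta=(3-5)*13^4 mod 251 = 106, hash=107+106 mod 251 = 213
Option C: s[0]='e'->'d', delta=(4-5)*13^4 mod 251 = 53, hash=107+53 mod 251 = 160
Option D: s[3]='f'->'d', delta=(4-6)*13^1 mod 251 = 225, hash=107+225 mod 251 = 81
Option E: s[2]='e'->'i', delta=(9-5)*13^2 mod 251 = 174, hash=107+174 mod 251 = 30

Answer: A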